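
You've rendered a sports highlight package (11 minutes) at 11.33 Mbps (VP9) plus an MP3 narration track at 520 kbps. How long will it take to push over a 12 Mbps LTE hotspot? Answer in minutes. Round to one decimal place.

11 min = 660 s
Audio: 520 kbps = 0.520 Mbps.
Total bitrate: 11.850 Mbps.
File: 11.850 Mbps × 660 s = 7821.0 Mb.
At 12 Mbps: 7821.0 / 12 = 651.8 s ≈ 10.9 minutes.

10.9 minutes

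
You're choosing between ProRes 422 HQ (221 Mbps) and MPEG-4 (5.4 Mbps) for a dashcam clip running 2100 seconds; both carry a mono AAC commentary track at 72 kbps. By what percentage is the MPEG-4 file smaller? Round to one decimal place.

Audio: 72 kbps = 0.072 Mbps.
ProRes 422 HQ: 221.072 Mbps × 2100 s = 464251.2 Mb = 54.046 GiB.
MPEG-4: 5.472 Mbps × 2100 s = 11491.2 Mb = 1.338 GiB.
Reduction: (1 − 1.338/54.046) × 100 = 97.52%.

97.5%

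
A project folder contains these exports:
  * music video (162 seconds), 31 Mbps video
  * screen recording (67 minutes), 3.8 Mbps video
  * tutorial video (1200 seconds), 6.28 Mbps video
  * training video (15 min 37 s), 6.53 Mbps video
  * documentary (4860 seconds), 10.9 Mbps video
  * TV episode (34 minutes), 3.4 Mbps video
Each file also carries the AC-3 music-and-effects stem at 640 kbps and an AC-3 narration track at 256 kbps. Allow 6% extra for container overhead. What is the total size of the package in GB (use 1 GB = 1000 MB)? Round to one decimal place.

14.0 GB

Audio total: 640 + 256 = 896 kbps = 0.896 Mbps.
music video: 31.896 Mbps × 162 s × 1.06 = 5477.2 Mb
screen recording: 4.696 Mbps × 4020 s × 1.06 = 20010.6 Mb
tutorial video: 7.176 Mbps × 1200 s × 1.06 = 9127.9 Mb
training video: 7.426 Mbps × 937 s × 1.06 = 7375.7 Mb
documentary: 11.796 Mbps × 4860 s × 1.06 = 60768.3 Mb
TV episode: 4.296 Mbps × 2040 s × 1.06 = 9289.7 Mb
Total: 112049.2 Mb = 14006.2 MB.
= 14.01 GB.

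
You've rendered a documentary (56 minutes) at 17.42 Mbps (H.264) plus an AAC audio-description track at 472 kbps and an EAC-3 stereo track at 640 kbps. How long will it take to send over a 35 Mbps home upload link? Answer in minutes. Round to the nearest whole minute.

56 min = 3360 s
Audio total: 472 + 640 = 1112 kbps = 1.112 Mbps.
Total bitrate: 18.532 Mbps.
File: 18.532 Mbps × 3360 s = 62267.5 Mb.
At 35 Mbps: 62267.5 / 35 = 1779.1 s ≈ 29.7 minutes.

30 minutes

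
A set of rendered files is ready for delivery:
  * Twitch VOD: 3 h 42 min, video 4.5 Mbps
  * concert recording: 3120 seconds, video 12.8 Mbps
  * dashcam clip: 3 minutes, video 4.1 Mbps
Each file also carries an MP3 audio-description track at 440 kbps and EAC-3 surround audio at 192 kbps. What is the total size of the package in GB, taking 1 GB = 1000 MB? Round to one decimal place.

13.9 GB

Audio total: 440 + 192 = 632 kbps = 0.632 Mbps.
Twitch VOD: 5.132 Mbps × 13320 s = 68358.2 Mb
concert recording: 13.432 Mbps × 3120 s = 41907.8 Mb
dashcam clip: 4.732 Mbps × 180 s = 851.8 Mb
Total: 111117.8 Mb = 13889.7 MB.
= 13.89 GB.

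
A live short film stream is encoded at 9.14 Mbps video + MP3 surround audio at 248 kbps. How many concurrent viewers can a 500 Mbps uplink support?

Audio: 248 kbps = 0.248 Mbps.
Per-viewer media rate: 9.388 Mbps.
500 Mbps = 500.0 Mbps; 500.0 / 9.388 = 53.26 → 53 viewers.

53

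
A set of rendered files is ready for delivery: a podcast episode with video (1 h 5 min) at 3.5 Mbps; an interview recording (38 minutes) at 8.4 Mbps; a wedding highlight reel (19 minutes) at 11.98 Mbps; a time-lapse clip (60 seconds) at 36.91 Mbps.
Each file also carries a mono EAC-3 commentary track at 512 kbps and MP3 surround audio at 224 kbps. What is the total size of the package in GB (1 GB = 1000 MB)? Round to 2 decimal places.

Audio total: 512 + 224 = 736 kbps = 0.736 Mbps.
podcast episode with video: 4.236 Mbps × 3900 s = 16520.4 Mb
interview recording: 9.136 Mbps × 2280 s = 20830.1 Mb
wedding highlight reel: 12.716 Mbps × 1140 s = 14496.2 Mb
time-lapse clip: 37.646 Mbps × 60 s = 2258.8 Mb
Total: 54105.5 Mb = 6763.2 MB.
= 6.763 GB.

6.76 GB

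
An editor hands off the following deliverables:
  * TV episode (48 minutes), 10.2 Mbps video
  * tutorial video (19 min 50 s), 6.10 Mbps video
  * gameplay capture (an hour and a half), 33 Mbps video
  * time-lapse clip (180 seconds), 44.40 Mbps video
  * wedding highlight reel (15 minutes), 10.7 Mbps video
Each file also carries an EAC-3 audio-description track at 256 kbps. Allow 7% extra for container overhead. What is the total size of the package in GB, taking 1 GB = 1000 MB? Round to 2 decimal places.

31.45 GB

Audio: 256 kbps = 0.256 Mbps.
TV episode: 10.456 Mbps × 2880 s × 1.07 = 32221.2 Mb
tutorial video: 6.356 Mbps × 1190 s × 1.07 = 8093.1 Mb
gameplay capture: 33.256 Mbps × 5400 s × 1.07 = 192153.2 Mb
time-lapse clip: 44.656 Mbps × 180 s × 1.07 = 8600.7 Mb
wedding highlight reel: 10.956 Mbps × 900 s × 1.07 = 10550.6 Mb
Total: 251618.8 Mb = 31452.4 MB.
= 31.45 GB.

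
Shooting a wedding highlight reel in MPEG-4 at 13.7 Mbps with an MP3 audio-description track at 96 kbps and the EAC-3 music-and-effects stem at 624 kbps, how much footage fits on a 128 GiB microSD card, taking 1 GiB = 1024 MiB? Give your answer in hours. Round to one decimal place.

21.2 hours

Audio total: 96 + 624 = 720 kbps = 0.720 Mbps.
Total bitrate: 13.7 + 0.720 = 14.420 Mbps.
Capacity: 128 GiB = 1,099,512 Mb.
Recording time: 1,099,512 / 14.420 = 76,249 s ≈ 21.2 hours.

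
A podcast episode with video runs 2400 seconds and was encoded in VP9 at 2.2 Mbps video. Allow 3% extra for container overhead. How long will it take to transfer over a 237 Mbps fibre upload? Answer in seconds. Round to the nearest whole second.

23 seconds

File: 2.200 Mbps × 2400 s = 5280.0 Mb.
With 3% container overhead: ×1.03. → 5438.4 Mb.
At 237 Mbps: 5438.4 / 237 = 22.9 s ≈ 22.9 seconds.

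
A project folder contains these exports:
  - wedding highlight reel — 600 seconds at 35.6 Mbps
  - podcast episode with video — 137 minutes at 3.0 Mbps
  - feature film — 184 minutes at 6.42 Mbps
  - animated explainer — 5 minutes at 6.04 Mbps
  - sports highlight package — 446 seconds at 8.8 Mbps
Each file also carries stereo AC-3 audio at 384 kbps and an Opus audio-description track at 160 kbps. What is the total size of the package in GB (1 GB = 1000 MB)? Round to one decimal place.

16.7 GB

Audio total: 384 + 160 = 544 kbps = 0.544 Mbps.
wedding highlight reel: 36.144 Mbps × 600 s = 21686.4 Mb
podcast episode with video: 3.544 Mbps × 8220 s = 29131.7 Mb
feature film: 6.964 Mbps × 11040 s = 76882.6 Mb
animated explainer: 6.584 Mbps × 300 s = 1975.2 Mb
sports highlight package: 9.344 Mbps × 446 s = 4167.4 Mb
Total: 133843.3 Mb = 16730.4 MB.
= 16.73 GB.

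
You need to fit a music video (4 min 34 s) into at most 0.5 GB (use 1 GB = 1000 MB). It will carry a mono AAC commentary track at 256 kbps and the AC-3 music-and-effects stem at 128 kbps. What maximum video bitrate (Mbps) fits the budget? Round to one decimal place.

Budget: 0.5 GB = 4000.0 Mb.
4 min 34 s = 274 s
Total bitrate budget: 4000.0 Mb / 274 s = 14.599 Mbps.
Audio total: 256 + 128 = 384 kbps = 0.384 Mbps.
Video: 14.599 − 0.384 = 14.215 Mbps.

14.2 Mbps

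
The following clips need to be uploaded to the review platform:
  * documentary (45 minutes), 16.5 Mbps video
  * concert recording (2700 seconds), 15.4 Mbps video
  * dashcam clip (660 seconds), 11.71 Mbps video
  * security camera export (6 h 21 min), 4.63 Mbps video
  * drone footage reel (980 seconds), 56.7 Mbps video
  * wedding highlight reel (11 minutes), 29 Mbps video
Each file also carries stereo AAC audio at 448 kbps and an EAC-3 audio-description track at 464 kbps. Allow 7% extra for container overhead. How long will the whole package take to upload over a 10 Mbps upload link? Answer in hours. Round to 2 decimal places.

8.98 hours

Audio total: 448 + 464 = 912 kbps = 0.912 Mbps.
documentary: 17.412 Mbps × 2700 s × 1.07 = 50303.3 Mb
concert recording: 16.312 Mbps × 2700 s × 1.07 = 47125.4 Mb
dashcam clip: 12.622 Mbps × 660 s × 1.07 = 8913.7 Mb
security camera export: 5.542 Mbps × 22860 s × 1.07 = 135558.4 Mb
drone footage reel: 57.612 Mbps × 980 s × 1.07 = 60411.9 Mb
wedding highlight reel: 29.912 Mbps × 660 s × 1.07 = 21123.9 Mb
Total: 323436.5 Mb = 40429.6 MB.
At 10 Mbps: 323436.5 / 10 = 32344 s ≈ 8.98 hours.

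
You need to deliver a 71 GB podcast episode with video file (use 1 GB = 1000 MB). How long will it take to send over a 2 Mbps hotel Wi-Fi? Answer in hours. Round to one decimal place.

78.9 hours

File: 71 GB = 568000.0 Mb.
At 2 Mbps: 568000.0 / 2 = 284000.0 s ≈ 78.9 hours.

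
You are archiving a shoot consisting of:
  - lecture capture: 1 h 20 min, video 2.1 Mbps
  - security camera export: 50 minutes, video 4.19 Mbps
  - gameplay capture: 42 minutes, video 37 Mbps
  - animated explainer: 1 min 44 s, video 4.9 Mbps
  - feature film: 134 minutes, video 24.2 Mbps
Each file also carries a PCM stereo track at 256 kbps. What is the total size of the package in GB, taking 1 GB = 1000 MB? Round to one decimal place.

39.5 GB

Audio: 256 kbps = 0.256 Mbps.
lecture capture: 2.356 Mbps × 4800 s = 11308.8 Mb
security camera export: 4.446 Mbps × 3000 s = 13338.0 Mb
gameplay capture: 37.256 Mbps × 2520 s = 93885.1 Mb
animated explainer: 5.156 Mbps × 104 s = 536.2 Mb
feature film: 24.456 Mbps × 8040 s = 196626.2 Mb
Total: 315694.4 Mb = 39461.8 MB.
= 39.46 GB.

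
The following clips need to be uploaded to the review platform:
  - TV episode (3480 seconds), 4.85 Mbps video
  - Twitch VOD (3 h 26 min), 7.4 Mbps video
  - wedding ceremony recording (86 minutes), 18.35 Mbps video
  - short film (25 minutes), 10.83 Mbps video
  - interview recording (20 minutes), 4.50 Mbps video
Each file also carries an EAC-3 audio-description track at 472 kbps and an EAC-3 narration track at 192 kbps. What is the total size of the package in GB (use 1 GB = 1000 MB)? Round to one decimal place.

Audio total: 472 + 192 = 664 kbps = 0.664 Mbps.
TV episode: 5.514 Mbps × 3480 s = 19188.7 Mb
Twitch VOD: 8.064 Mbps × 12360 s = 99671.0 Mb
wedding ceremony recording: 19.014 Mbps × 5160 s = 98112.2 Mb
short film: 11.494 Mbps × 1500 s = 17241.0 Mb
interview recording: 5.164 Mbps × 1200 s = 6196.8 Mb
Total: 240409.8 Mb = 30051.2 MB.
= 30.05 GB.

30.1 GB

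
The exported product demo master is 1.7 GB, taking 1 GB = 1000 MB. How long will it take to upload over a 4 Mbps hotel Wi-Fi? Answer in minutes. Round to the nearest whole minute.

File: 1.7 GB = 13600.0 Mb.
At 4 Mbps: 13600.0 / 4 = 3400.0 s ≈ 56.7 minutes.

57 minutes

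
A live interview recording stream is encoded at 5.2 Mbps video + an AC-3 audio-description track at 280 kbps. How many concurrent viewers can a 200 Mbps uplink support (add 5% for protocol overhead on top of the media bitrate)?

Audio: 280 kbps = 0.280 Mbps.
Per-viewer media rate: 5.480 Mbps.
On the wire with 5% overhead: 5.754 Mbps.
200 Mbps = 200.0 Mbps; 200.0 / 5.754 = 34.76 → 34 viewers.

34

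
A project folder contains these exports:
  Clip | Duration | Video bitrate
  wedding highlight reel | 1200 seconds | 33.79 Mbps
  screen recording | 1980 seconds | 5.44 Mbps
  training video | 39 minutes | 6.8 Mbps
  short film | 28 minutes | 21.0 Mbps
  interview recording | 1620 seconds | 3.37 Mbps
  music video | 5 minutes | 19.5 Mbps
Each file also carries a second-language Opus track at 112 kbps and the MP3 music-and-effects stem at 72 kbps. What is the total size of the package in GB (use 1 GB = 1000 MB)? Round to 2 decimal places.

Audio total: 112 + 72 = 184 kbps = 0.184 Mbps.
wedding highlight reel: 33.974 Mbps × 1200 s = 40768.8 Mb
screen recording: 5.624 Mbps × 1980 s = 11135.5 Mb
training video: 6.984 Mbps × 2340 s = 16342.6 Mb
short film: 21.184 Mbps × 1680 s = 35589.1 Mb
interview recording: 3.554 Mbps × 1620 s = 5757.5 Mb
music video: 19.684 Mbps × 300 s = 5905.2 Mb
Total: 115498.7 Mb = 14437.3 MB.
= 14.44 GB.

14.44 GB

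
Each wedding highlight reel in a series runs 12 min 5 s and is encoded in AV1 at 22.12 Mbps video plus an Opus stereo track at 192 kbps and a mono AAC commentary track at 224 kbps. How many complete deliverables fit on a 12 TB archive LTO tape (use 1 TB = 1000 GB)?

5875

12 min 5 s = 725 s
Audio total: 192 + 224 = 416 kbps = 0.416 Mbps.
Total bitrate: 22.536 Mbps.
Per item: 22.536 Mbps × 725 s = 16,339 Mb = 2,042 MB.
Capacity: 12 TB = 96,000,000 Mb; 5875.66 items → 5875 complete.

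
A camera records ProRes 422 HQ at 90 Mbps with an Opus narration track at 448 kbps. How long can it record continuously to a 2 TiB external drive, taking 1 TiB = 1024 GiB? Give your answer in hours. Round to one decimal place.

Audio: 448 kbps = 0.448 Mbps.
Total bitrate: 90 + 0.448 = 90.448 Mbps.
Capacity: 2 TiB = 17,592,186 Mb.
Recording time: 17,592,186 / 90.448 = 194,501 s ≈ 54.0 hours.

54.0 hours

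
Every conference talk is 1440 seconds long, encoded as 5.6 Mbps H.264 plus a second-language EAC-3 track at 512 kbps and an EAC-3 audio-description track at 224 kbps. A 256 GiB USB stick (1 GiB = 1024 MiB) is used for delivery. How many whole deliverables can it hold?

241

Audio total: 512 + 224 = 736 kbps = 0.736 Mbps.
Total bitrate: 6.336 Mbps.
Per item: 6.336 Mbps × 1440 s = 9,124 Mb = 1,140 MB.
Capacity: 256 GiB = 2,199,023 Mb; 241.02 items → 241 complete.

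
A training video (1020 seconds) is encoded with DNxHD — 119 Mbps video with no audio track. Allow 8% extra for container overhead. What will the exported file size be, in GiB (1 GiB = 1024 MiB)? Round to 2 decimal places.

15.26 GiB

Total bitrate: 119 Mbps.
Stream data: 119.000 Mbps × 1020 s = 121380.0 Mb.
With 8% container overhead: ×1.08.
131,090 Mb = 16,386,300,000 bytes ÷ 1,073,741,824 = 15.26 GiB.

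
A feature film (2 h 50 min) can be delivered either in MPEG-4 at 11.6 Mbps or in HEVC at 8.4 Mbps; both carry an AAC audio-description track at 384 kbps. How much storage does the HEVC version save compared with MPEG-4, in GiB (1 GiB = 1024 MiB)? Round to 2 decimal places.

3.80 GiB

2 h 50 min = 170 min = 10200 s
Audio: 384 kbps = 0.384 Mbps.
MPEG-4: 11.984 Mbps × 10200 s = 122236.8 Mb = 14.230 GiB.
HEVC: 8.784 Mbps × 10200 s = 89596.8 Mb = 10.430 GiB.
Saving: 14.230 − 10.430 = 3.800 GiB.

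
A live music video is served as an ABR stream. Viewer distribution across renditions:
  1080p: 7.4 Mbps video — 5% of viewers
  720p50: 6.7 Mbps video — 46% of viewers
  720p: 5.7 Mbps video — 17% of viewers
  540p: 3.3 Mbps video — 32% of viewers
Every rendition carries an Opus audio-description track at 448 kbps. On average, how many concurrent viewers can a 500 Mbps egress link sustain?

84

Audio: 448 kbps = 0.448 Mbps.
Average per-viewer bitrate: 0.05×7.848 + 0.46×7.148 + 0.17×6.148 + 0.32×3.748 = 5.925 Mbps.
500 Mbps = 500.0 Mbps; 500.0 / 5.925 = 84.39 → 84.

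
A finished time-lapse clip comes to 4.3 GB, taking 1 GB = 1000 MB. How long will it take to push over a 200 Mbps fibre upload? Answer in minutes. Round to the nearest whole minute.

3 minutes

File: 4.3 GB = 34400.0 Mb.
At 200 Mbps: 34400.0 / 200 = 172.0 s ≈ 2.87 minutes.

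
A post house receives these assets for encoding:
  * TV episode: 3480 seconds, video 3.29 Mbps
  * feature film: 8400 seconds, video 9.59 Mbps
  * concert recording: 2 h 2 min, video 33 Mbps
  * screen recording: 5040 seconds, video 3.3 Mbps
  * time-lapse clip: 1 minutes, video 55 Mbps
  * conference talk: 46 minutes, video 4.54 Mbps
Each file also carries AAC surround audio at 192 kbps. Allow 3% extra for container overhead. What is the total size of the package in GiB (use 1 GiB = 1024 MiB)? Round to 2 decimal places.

Audio: 192 kbps = 0.192 Mbps.
TV episode: 3.482 Mbps × 3480 s × 1.03 = 12480.9 Mb
feature film: 9.782 Mbps × 8400 s × 1.03 = 84633.9 Mb
concert recording: 33.192 Mbps × 7320 s × 1.03 = 250254.4 Mb
screen recording: 3.492 Mbps × 5040 s × 1.03 = 18127.7 Mb
time-lapse clip: 55.192 Mbps × 60 s × 1.03 = 3410.9 Mb
conference talk: 4.732 Mbps × 2760 s × 1.03 = 13452.1 Mb
Total: 382359.8 Mb = 47795.0 MB.
= 44.51 GiB.

44.51 GiB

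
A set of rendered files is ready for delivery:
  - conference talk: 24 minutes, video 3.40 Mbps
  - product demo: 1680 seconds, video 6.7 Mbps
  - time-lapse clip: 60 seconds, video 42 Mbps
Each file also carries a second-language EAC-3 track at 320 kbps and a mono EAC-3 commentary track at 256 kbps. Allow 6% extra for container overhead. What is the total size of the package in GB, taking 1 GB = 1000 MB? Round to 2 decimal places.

Audio total: 320 + 256 = 576 kbps = 0.576 Mbps.
conference talk: 3.976 Mbps × 1440 s × 1.06 = 6069.0 Mb
product demo: 7.276 Mbps × 1680 s × 1.06 = 12957.1 Mb
time-lapse clip: 42.576 Mbps × 60 s × 1.06 = 2707.8 Mb
Total: 21733.9 Mb = 2716.7 MB.
= 2.717 GB.

2.72 GB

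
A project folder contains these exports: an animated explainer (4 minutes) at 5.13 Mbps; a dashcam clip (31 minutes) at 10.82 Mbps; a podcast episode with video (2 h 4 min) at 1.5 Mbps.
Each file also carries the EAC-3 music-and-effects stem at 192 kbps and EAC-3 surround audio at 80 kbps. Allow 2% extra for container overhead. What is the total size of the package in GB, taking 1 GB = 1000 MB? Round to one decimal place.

4.5 GB

Audio total: 192 + 80 = 272 kbps = 0.272 Mbps.
animated explainer: 5.402 Mbps × 240 s × 1.02 = 1322.4 Mb
dashcam clip: 11.092 Mbps × 1860 s × 1.02 = 21043.7 Mb
podcast episode with video: 1.772 Mbps × 7440 s × 1.02 = 13447.4 Mb
Total: 35813.5 Mb = 4476.7 MB.
= 4.477 GB.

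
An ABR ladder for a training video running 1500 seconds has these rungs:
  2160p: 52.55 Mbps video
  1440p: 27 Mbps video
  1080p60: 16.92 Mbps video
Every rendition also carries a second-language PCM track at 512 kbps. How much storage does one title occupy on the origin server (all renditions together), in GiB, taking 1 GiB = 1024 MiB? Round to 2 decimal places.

17.11 GiB

Audio: 512 kbps = 0.512 Mbps.
Sum of rendition bitrates: (52.55+0.512) + (27+0.512) + (16.92+0.512) = 98.006 Mbps.
× 1500 s = 147,009 Mb = 18,376 MB = 17.11 GiB.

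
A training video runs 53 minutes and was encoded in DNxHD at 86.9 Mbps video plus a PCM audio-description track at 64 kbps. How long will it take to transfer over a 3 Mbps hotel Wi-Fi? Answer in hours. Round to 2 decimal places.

53 min = 3180 s
Audio: 64 kbps = 0.064 Mbps.
Total bitrate: 86.964 Mbps.
File: 86.964 Mbps × 3180 s = 276545.5 Mb.
At 3 Mbps: 276545.5 / 3 = 92181.8 s ≈ 25.6 hours.

25.61 hours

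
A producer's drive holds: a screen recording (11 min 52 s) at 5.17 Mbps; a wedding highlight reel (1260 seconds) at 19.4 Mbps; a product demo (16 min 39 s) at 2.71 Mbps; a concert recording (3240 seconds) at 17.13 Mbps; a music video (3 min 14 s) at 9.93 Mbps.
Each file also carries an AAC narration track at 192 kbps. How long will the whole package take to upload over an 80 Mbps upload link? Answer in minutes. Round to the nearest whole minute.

19 minutes

Audio: 192 kbps = 0.192 Mbps.
screen recording: 5.362 Mbps × 712 s = 3817.7 Mb
wedding highlight reel: 19.592 Mbps × 1260 s = 24685.9 Mb
product demo: 2.902 Mbps × 999 s = 2899.1 Mb
concert recording: 17.322 Mbps × 3240 s = 56123.3 Mb
music video: 10.122 Mbps × 194 s = 1963.7 Mb
Total: 89489.7 Mb = 11186.2 MB.
At 80 Mbps: 89489.7 / 80 = 1119 s ≈ 18.6 minutes.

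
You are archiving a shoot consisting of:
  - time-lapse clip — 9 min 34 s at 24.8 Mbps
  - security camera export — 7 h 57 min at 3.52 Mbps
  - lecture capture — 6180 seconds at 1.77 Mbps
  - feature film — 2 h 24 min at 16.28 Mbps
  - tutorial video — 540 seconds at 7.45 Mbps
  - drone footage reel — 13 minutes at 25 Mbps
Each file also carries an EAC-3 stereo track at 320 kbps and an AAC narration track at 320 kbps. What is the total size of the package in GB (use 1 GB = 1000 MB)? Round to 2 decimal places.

Audio total: 320 + 320 = 640 kbps = 0.640 Mbps.
time-lapse clip: 25.440 Mbps × 574 s = 14602.6 Mb
security camera export: 4.160 Mbps × 28620 s = 119059.2 Mb
lecture capture: 2.410 Mbps × 6180 s = 14893.8 Mb
feature film: 16.920 Mbps × 8640 s = 146188.8 Mb
tutorial video: 8.090 Mbps × 540 s = 4368.6 Mb
drone footage reel: 25.640 Mbps × 780 s = 19999.2 Mb
Total: 319112.2 Mb = 39889.0 MB.
= 39.89 GB.

39.89 GB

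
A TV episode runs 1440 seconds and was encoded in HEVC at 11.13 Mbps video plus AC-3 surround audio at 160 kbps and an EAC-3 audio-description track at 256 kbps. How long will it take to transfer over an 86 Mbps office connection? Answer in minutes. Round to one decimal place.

Audio total: 160 + 256 = 416 kbps = 0.416 Mbps.
Total bitrate: 11.546 Mbps.
File: 11.546 Mbps × 1440 s = 16626.2 Mb.
At 86 Mbps: 16626.2 / 86 = 193.3 s ≈ 3.22 minutes.

3.2 minutes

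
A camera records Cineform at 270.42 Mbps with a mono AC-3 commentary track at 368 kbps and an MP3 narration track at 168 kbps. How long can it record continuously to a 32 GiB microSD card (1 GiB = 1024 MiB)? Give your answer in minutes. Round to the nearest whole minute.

17 minutes

Audio total: 368 + 168 = 536 kbps = 0.536 Mbps.
Total bitrate: 270.42 + 0.536 = 270.956 Mbps.
Capacity: 32 GiB = 274,878 Mb.
Recording time: 274,878 / 270.956 = 1,014 s ≈ 16.9 minutes.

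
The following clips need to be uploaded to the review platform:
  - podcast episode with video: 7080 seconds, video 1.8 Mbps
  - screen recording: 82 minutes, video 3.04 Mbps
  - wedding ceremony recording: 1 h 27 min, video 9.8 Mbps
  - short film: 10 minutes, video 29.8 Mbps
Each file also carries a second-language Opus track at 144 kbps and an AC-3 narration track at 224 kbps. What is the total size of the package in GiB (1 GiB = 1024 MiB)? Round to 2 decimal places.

12.03 GiB

Audio total: 144 + 224 = 368 kbps = 0.368 Mbps.
podcast episode with video: 2.168 Mbps × 7080 s = 15349.4 Mb
screen recording: 3.408 Mbps × 4920 s = 16767.4 Mb
wedding ceremony recording: 10.168 Mbps × 5220 s = 53077.0 Mb
short film: 30.168 Mbps × 600 s = 18100.8 Mb
Total: 103294.6 Mb = 12911.8 MB.
= 12.03 GiB.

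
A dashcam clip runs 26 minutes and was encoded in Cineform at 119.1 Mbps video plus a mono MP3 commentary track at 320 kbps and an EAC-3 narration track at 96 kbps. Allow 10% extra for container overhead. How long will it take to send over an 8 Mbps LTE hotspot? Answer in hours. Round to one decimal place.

7.1 hours

26 min = 1560 s
Audio total: 320 + 96 = 416 kbps = 0.416 Mbps.
Total bitrate: 119.516 Mbps.
File: 119.516 Mbps × 1560 s = 186445.0 Mb.
With 10% container overhead: ×1.10. → 205089.5 Mb.
At 8 Mbps: 205089.5 / 8 = 25636.2 s ≈ 7.12 hours.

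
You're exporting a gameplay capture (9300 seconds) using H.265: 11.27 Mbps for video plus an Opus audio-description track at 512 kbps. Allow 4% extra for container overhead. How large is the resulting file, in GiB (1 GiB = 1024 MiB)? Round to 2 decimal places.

Audio: 512 kbps = 0.512 Mbps.
Total bitrate: 11.27 + 0.512 = 11.782 Mbps.
Stream data: 11.782 Mbps × 9300 s = 109572.6 Mb.
With 4% container overhead: ×1.04.
113,956 Mb = 14,244,438,000 bytes ÷ 1,073,741,824 = 13.27 GiB.

13.27 GiB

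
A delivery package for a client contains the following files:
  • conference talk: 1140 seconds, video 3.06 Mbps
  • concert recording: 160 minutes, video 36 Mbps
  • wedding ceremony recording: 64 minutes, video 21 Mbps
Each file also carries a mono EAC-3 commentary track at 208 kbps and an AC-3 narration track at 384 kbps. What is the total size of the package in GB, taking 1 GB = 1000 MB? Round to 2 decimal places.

54.79 GB

Audio total: 208 + 384 = 592 kbps = 0.592 Mbps.
conference talk: 3.652 Mbps × 1140 s = 4163.3 Mb
concert recording: 36.592 Mbps × 9600 s = 351283.2 Mb
wedding ceremony recording: 21.592 Mbps × 3840 s = 82913.3 Mb
Total: 438359.8 Mb = 54795.0 MB.
= 54.79 GB.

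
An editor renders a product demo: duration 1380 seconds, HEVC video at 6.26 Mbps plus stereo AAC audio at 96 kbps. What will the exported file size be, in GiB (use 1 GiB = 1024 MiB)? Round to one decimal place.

Audio: 96 kbps = 0.096 Mbps.
Total bitrate: 6.26 + 0.096 = 6.356 Mbps.
Stream data: 6.356 Mbps × 1380 s = 8771.3 Mb.
8,771 Mb = 1,096,410,000 bytes ÷ 1,073,741,824 = 1.021 GiB.

1.0 GiB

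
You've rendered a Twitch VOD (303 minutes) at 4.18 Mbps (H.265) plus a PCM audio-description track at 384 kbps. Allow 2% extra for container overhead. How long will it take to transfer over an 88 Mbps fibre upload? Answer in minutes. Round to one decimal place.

16.0 minutes

303 min = 18180 s
Audio: 384 kbps = 0.384 Mbps.
Total bitrate: 4.564 Mbps.
File: 4.564 Mbps × 18180 s = 82973.5 Mb.
With 2% container overhead: ×1.02. → 84633.0 Mb.
At 88 Mbps: 84633.0 / 88 = 961.7 s ≈ 16 minutes.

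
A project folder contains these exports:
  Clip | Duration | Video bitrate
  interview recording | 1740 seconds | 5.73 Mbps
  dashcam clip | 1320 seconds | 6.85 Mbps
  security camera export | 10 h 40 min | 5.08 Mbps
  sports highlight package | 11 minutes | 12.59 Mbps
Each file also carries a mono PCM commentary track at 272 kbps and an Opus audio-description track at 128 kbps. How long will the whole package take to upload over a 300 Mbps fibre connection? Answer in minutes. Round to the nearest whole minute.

Audio total: 272 + 128 = 400 kbps = 0.400 Mbps.
interview recording: 6.130 Mbps × 1740 s = 10666.2 Mb
dashcam clip: 7.250 Mbps × 1320 s = 9570.0 Mb
security camera export: 5.480 Mbps × 38400 s = 210432.0 Mb
sports highlight package: 12.990 Mbps × 660 s = 8573.4 Mb
Total: 239241.6 Mb = 29905.2 MB.
At 300 Mbps: 239241.6 / 300 = 797 s ≈ 13.3 minutes.

13 minutes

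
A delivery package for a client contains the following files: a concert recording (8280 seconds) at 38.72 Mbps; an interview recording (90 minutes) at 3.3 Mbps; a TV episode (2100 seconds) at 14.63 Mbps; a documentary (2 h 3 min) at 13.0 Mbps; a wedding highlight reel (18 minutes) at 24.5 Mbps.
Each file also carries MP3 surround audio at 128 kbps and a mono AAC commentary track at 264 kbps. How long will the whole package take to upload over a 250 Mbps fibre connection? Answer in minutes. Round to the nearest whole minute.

33 minutes

Audio total: 128 + 264 = 392 kbps = 0.392 Mbps.
concert recording: 39.112 Mbps × 8280 s = 323847.4 Mb
interview recording: 3.692 Mbps × 5400 s = 19936.8 Mb
TV episode: 15.022 Mbps × 2100 s = 31546.2 Mb
documentary: 13.392 Mbps × 7380 s = 98833.0 Mb
wedding highlight reel: 24.892 Mbps × 1080 s = 26883.4 Mb
Total: 501046.7 Mb = 62630.8 MB.
At 250 Mbps: 501046.7 / 250 = 2004 s ≈ 33.4 minutes.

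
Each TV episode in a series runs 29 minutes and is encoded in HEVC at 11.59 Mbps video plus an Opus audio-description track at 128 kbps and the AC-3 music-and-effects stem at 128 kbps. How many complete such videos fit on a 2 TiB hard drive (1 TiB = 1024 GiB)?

29 min = 1740 s
Audio total: 128 + 128 = 256 kbps = 0.256 Mbps.
Total bitrate: 11.846 Mbps.
Per item: 11.846 Mbps × 1740 s = 20,612 Mb = 2,577 MB.
Capacity: 2 TiB = 17,592,186 Mb; 853.49 items → 853 complete.

853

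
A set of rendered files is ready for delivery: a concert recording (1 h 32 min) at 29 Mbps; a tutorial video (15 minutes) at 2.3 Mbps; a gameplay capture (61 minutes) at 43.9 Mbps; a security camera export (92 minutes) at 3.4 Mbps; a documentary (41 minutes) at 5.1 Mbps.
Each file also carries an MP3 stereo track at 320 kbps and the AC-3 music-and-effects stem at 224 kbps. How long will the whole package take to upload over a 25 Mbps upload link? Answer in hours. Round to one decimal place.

Audio total: 320 + 224 = 544 kbps = 0.544 Mbps.
concert recording: 29.544 Mbps × 5520 s = 163082.9 Mb
tutorial video: 2.844 Mbps × 900 s = 2559.6 Mb
gameplay capture: 44.444 Mbps × 3660 s = 162665.0 Mb
security camera export: 3.944 Mbps × 5520 s = 21770.9 Mb
documentary: 5.644 Mbps × 2460 s = 13884.2 Mb
Total: 363962.6 Mb = 45495.3 MB.
At 25 Mbps: 363962.6 / 25 = 14559 s ≈ 4.04 hours.

4.0 hours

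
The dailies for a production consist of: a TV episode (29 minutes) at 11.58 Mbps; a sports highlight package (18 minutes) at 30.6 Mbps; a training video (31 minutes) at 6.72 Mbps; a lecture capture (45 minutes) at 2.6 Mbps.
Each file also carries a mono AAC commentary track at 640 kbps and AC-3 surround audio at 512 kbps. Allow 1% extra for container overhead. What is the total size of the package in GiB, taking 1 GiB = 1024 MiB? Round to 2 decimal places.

Audio total: 640 + 512 = 1152 kbps = 1.152 Mbps.
TV episode: 12.732 Mbps × 1740 s × 1.01 = 22375.2 Mb
sports highlight package: 31.752 Mbps × 1080 s × 1.01 = 34635.1 Mb
training video: 7.872 Mbps × 1860 s × 1.01 = 14788.3 Mb
lecture capture: 3.752 Mbps × 2700 s × 1.01 = 10231.7 Mb
Total: 82030.3 Mb = 10253.8 MB.
= 9.550 GiB.

9.55 GiB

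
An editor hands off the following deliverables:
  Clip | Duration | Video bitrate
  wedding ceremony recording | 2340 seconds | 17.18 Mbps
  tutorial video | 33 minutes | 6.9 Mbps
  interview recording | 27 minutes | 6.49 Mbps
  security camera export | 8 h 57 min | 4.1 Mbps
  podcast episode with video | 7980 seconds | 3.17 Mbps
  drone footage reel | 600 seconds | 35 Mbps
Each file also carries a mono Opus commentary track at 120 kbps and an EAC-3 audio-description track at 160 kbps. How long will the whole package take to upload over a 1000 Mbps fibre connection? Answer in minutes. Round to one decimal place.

Audio total: 120 + 160 = 280 kbps = 0.280 Mbps.
wedding ceremony recording: 17.460 Mbps × 2340 s = 40856.4 Mb
tutorial video: 7.180 Mbps × 1980 s = 14216.4 Mb
interview recording: 6.770 Mbps × 1620 s = 10967.4 Mb
security camera export: 4.380 Mbps × 32220 s = 141123.6 Mb
podcast episode with video: 3.450 Mbps × 7980 s = 27531.0 Mb
drone footage reel: 35.280 Mbps × 600 s = 21168.0 Mb
Total: 255862.8 Mb = 31982.8 MB.
At 1000 Mbps: 255862.8 / 1000 = 256 s ≈ 4.26 minutes.

4.3 minutes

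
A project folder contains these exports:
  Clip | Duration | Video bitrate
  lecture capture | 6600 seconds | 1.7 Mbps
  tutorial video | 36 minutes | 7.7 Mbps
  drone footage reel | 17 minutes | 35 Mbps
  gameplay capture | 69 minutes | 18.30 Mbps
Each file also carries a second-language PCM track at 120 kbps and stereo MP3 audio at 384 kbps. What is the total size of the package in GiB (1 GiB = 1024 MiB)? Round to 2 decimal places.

Audio total: 120 + 384 = 504 kbps = 0.504 Mbps.
lecture capture: 2.204 Mbps × 6600 s = 14546.4 Mb
tutorial video: 8.204 Mbps × 2160 s = 17720.6 Mb
drone footage reel: 35.504 Mbps × 1020 s = 36214.1 Mb
gameplay capture: 18.804 Mbps × 4140 s = 77848.6 Mb
Total: 146329.7 Mb = 18291.2 MB.
= 17.04 GiB.

17.04 GiB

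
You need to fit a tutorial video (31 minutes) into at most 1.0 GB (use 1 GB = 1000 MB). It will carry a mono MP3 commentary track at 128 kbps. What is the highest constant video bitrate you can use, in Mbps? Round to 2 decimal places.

4.17 Mbps

Budget: 1.0 GB = 8000.0 Mb.
31 min = 1860 s
Total bitrate budget: 8000.0 Mb / 1860 s = 4.301 Mbps.
Audio: 128 kbps = 0.128 Mbps.
Video: 4.301 − 0.128 = 4.173 Mbps.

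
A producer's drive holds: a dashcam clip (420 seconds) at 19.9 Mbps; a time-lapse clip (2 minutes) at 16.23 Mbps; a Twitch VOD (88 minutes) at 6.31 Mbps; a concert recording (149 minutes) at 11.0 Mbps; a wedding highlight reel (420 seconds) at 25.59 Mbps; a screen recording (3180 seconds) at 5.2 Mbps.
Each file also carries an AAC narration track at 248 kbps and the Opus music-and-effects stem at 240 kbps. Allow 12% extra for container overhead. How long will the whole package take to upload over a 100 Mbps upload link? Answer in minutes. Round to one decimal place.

Audio total: 248 + 240 = 488 kbps = 0.488 Mbps.
dashcam clip: 20.388 Mbps × 420 s × 1.12 = 9590.5 Mb
time-lapse clip: 16.718 Mbps × 120 s × 1.12 = 2246.9 Mb
Twitch VOD: 6.798 Mbps × 5280 s × 1.12 = 40200.7 Mb
concert recording: 11.488 Mbps × 8940 s × 1.12 = 115027.0 Mb
wedding highlight reel: 26.078 Mbps × 420 s × 1.12 = 12267.1 Mb
screen recording: 5.688 Mbps × 3180 s × 1.12 = 20258.4 Mb
Total: 199590.6 Mb = 24948.8 MB.
At 100 Mbps: 199590.6 / 100 = 1996 s ≈ 33.3 minutes.

33.3 minutes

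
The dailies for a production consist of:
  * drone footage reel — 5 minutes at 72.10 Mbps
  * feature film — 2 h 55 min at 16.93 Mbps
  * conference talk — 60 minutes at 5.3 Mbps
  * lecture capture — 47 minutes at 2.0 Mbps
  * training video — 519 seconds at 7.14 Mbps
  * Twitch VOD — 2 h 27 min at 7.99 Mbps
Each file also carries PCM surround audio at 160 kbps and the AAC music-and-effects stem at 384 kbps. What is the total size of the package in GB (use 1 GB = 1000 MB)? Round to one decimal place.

Audio total: 160 + 384 = 544 kbps = 0.544 Mbps.
drone footage reel: 72.644 Mbps × 300 s = 21793.2 Mb
feature film: 17.474 Mbps × 10500 s = 183477.0 Mb
conference talk: 5.844 Mbps × 3600 s = 21038.4 Mb
lecture capture: 2.544 Mbps × 2820 s = 7174.1 Mb
training video: 7.684 Mbps × 519 s = 3988.0 Mb
Twitch VOD: 8.534 Mbps × 8820 s = 75269.9 Mb
Total: 312740.6 Mb = 39092.6 MB.
= 39.09 GB.

39.1 GB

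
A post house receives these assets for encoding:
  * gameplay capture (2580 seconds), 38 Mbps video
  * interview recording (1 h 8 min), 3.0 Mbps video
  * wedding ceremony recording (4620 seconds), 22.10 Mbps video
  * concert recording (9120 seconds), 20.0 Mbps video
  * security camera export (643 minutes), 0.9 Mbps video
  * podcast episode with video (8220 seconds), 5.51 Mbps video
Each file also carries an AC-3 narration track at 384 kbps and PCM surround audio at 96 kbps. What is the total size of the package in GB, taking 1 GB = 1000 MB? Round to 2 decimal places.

Audio total: 384 + 96 = 480 kbps = 0.480 Mbps.
gameplay capture: 38.480 Mbps × 2580 s = 99278.4 Mb
interview recording: 3.480 Mbps × 4080 s = 14198.4 Mb
wedding ceremony recording: 22.580 Mbps × 4620 s = 104319.6 Mb
concert recording: 20.480 Mbps × 9120 s = 186777.6 Mb
security camera export: 1.380 Mbps × 38580 s = 53240.4 Mb
podcast episode with video: 5.990 Mbps × 8220 s = 49237.8 Mb
Total: 507052.2 Mb = 63381.5 MB.
= 63.38 GB.

63.38 GB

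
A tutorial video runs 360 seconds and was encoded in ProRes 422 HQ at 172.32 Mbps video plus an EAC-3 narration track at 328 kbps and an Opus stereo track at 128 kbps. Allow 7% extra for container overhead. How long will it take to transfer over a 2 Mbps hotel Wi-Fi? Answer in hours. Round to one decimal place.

Audio total: 328 + 128 = 456 kbps = 0.456 Mbps.
Total bitrate: 172.776 Mbps.
File: 172.776 Mbps × 360 s = 62199.4 Mb.
With 7% container overhead: ×1.07. → 66553.3 Mb.
At 2 Mbps: 66553.3 / 2 = 33276.7 s ≈ 9.24 hours.

9.2 hours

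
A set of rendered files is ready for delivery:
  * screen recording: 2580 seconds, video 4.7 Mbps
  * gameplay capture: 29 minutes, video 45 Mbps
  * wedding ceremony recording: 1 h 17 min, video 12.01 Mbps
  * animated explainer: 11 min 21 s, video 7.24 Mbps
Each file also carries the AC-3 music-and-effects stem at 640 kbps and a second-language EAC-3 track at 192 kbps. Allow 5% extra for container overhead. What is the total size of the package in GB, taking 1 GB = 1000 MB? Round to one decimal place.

Audio total: 640 + 192 = 832 kbps = 0.832 Mbps.
screen recording: 5.532 Mbps × 2580 s × 1.05 = 14986.2 Mb
gameplay capture: 45.832 Mbps × 1740 s × 1.05 = 83735.1 Mb
wedding ceremony recording: 12.842 Mbps × 4620 s × 1.05 = 62296.5 Mb
animated explainer: 8.072 Mbps × 681 s × 1.05 = 5771.9 Mb
Total: 166789.7 Mb = 20848.7 MB.
= 20.85 GB.

20.8 GB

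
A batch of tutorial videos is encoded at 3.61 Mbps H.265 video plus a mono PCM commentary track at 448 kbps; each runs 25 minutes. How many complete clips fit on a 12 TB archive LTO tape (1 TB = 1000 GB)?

25 min = 1500 s
Audio: 448 kbps = 0.448 Mbps.
Total bitrate: 4.058 Mbps.
Per item: 4.058 Mbps × 1500 s = 6,087 Mb = 760.9 MB.
Capacity: 12 TB = 96,000,000 Mb; 15771.32 items → 15771 complete.

15771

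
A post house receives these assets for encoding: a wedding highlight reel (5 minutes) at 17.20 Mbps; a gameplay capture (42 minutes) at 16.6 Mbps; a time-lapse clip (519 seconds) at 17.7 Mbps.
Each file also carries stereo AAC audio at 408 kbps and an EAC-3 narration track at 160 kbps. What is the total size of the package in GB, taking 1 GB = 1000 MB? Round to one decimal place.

Audio total: 408 + 160 = 568 kbps = 0.568 Mbps.
wedding highlight reel: 17.768 Mbps × 300 s = 5330.4 Mb
gameplay capture: 17.168 Mbps × 2520 s = 43263.4 Mb
time-lapse clip: 18.268 Mbps × 519 s = 9481.1 Mb
Total: 58074.9 Mb = 7259.4 MB.
= 7.259 GB.

7.3 GB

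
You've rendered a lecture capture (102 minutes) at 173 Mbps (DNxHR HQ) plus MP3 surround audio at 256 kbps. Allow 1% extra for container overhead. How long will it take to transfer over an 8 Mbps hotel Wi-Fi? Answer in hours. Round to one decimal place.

102 min = 6120 s
Audio: 256 kbps = 0.256 Mbps.
Total bitrate: 173.256 Mbps.
File: 173.256 Mbps × 6120 s = 1060326.7 Mb.
With 1% container overhead: ×1.01. → 1070930.0 Mb.
At 8 Mbps: 1070930.0 / 8 = 133866.2 s ≈ 37.2 hours.

37.2 hours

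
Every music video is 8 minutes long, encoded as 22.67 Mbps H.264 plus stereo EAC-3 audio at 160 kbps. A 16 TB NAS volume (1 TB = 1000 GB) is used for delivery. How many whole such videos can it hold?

11680

8 min = 480 s
Audio: 160 kbps = 0.160 Mbps.
Total bitrate: 22.830 Mbps.
Per item: 22.830 Mbps × 480 s = 10,958 Mb = 1,370 MB.
Capacity: 16 TB = 128,000,000 Mb; 11680.54 items → 11680 complete.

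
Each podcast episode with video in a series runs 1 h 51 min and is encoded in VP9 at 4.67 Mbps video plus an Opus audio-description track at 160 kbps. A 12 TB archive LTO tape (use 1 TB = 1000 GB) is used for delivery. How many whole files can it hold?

1 h 51 min = 111 min = 6660 s
Audio: 160 kbps = 0.160 Mbps.
Total bitrate: 4.830 Mbps.
Per item: 4.830 Mbps × 6660 s = 32,168 Mb = 4,021 MB.
Capacity: 12 TB = 96,000,000 Mb; 2984.35 items → 2984 complete.

2984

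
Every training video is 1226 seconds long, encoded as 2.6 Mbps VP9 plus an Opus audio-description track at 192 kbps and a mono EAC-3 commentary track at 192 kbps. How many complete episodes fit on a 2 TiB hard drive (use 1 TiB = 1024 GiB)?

4808

Audio total: 192 + 192 = 384 kbps = 0.384 Mbps.
Total bitrate: 2.984 Mbps.
Per item: 2.984 Mbps × 1226 s = 3,658 Mb = 457.3 MB.
Capacity: 2 TiB = 17,592,186 Mb; 4808.73 items → 4808 complete.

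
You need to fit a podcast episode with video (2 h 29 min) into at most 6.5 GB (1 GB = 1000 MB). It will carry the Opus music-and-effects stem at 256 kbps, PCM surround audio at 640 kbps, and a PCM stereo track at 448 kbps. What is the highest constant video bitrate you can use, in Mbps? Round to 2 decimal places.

Budget: 6.5 GB = 52000.0 Mb.
2 h 29 min = 149 min = 8940 s
Total bitrate budget: 52000.0 Mb / 8940 s = 5.817 Mbps.
Audio total: 256 + 640 + 448 = 1344 kbps = 1.344 Mbps.
Video: 5.817 − 1.344 = 4.473 Mbps.

4.47 Mbps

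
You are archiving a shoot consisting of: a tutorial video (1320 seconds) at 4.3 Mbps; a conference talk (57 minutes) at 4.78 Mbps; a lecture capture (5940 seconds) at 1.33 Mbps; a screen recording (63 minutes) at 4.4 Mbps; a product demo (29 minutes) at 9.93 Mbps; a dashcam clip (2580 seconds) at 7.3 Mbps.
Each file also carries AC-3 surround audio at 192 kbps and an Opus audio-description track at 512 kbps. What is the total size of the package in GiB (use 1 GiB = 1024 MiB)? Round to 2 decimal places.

Audio total: 192 + 512 = 704 kbps = 0.704 Mbps.
tutorial video: 5.004 Mbps × 1320 s = 6605.3 Mb
conference talk: 5.484 Mbps × 3420 s = 18755.3 Mb
lecture capture: 2.034 Mbps × 5940 s = 12082.0 Mb
screen recording: 5.104 Mbps × 3780 s = 19293.1 Mb
product demo: 10.634 Mbps × 1740 s = 18503.2 Mb
dashcam clip: 8.004 Mbps × 2580 s = 20650.3 Mb
Total: 95889.1 Mb = 11986.1 MB.
= 11.16 GiB.

11.16 GiB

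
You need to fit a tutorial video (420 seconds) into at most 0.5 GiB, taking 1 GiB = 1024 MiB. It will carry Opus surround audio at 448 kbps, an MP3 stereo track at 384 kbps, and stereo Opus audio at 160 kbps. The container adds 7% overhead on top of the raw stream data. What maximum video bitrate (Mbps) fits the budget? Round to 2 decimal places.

8.57 Mbps

Budget: 0.5 GiB = 4295.0 Mb.
Stream payload after overhead: 4295.0 / 1.07 = 4014.0 Mb.
Total bitrate budget: 4014.0 Mb / 420 s = 9.557 Mbps.
Audio total: 448 + 384 + 160 = 992 kbps = 0.992 Mbps.
Video: 9.557 − 0.992 = 8.565 Mbps.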